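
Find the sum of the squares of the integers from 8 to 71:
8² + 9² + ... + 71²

Use ∑_{k=1}^{n} k² = n(n+1)(2n+1)/6, then subtract the first 7 terms.
∑_{k=1}^{71} k² = 71×72×143/6 = 121836
∑_{k=1}^{7} k² = 7×8×15/6 = 140
∑_{k=8}^{71} k² = 121836 - 140 = 121696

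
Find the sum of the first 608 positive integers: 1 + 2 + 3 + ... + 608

Formula: ∑k = n(n+1)/2
= 608×609/2
= 370272/2
= 185136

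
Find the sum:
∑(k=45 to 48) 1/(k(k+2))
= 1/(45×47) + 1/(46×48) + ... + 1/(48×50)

Partial fractions: 1/(k(k+2)) = (1/2)[1/k - 1/(k+2)]
Telescoping leaves the first two and last two terms:
= (1/2)[1/45 + 1/46 - 1/49 - 1/50]
= 901/507150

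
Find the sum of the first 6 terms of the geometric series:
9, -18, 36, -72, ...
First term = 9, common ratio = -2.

Sₙ = a(1 - rⁿ) / (1 - r)
S_6 = 9(1 - (-2)^6) / (1 - (-2))
S_6 = 9(1 - 64) / (3)
S_6 = -189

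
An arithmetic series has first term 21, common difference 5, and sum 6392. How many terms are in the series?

Using S = n/2 × [2a + (n-1)d]
6392 = n/2 × [2(21) + (n-1)(5)]
6392 = n/2 × [42 + 5n - 5]
12784 = n × [37 + 5n]
5n² + (37)n - 12784 = 0
Discriminant: Δ = (37)² - 4(5)(-12784) = 1369 + 255680 = 257049
√Δ = 507
n = [-(37) + √Δ] / (2·5) = (-37 + 507) / 10 = 470 / 10 = 47
(The negative root is discarded since n must be a positive integer.)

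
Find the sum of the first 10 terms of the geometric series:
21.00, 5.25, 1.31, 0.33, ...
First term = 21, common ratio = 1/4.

Sₙ = a(1 - rⁿ) / (1 - r)
S_10 = 21(1 - (1/4)^10) / (1 - (1/4))
S_10 = 21(1 - (1/1048576)) / (3/4)
S_10 = 7340025/262144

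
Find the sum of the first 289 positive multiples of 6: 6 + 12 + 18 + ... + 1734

Factor out 6: = 6(1 + 2 + ... + 289) = 6 × n(n+1)/2
= 6 × 289×290/2
= 6 × 41905
= 251430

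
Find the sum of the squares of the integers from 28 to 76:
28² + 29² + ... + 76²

Use ∑_{k=1}^{n} k² = n(n+1)(2n+1)/6, then subtract the first 27 terms.
∑_{k=1}^{76} k² = 76×77×153/6 = 149226
∑_{k=1}^{27} k² = 27×28×55/6 = 6930
∑_{k=28}^{76} k² = 149226 - 6930 = 142296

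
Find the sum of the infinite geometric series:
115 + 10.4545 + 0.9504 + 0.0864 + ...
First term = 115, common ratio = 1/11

For |r| < 1, S = a / (1 - r)
S = 115 / (1 - (1/11))
S = 115 / (10/11)
S = 253/2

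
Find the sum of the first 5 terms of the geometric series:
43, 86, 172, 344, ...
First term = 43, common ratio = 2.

Sₙ = a(1 - rⁿ) / (1 - r)
S_5 = 43(1 - 2^5) / (1 - 2)
S_5 = 43(1 - 32) / (-1)
S_5 = 1333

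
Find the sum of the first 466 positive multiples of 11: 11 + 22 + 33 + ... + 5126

Factor out 11: = 11(1 + 2 + ... + 466) = 11 × n(n+1)/2
= 11 × 466×467/2
= 11 × 108811
= 1196921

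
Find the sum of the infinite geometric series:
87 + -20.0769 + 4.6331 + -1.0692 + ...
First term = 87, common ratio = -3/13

For |r| < 1, S = a / (1 - r)
S = 87 / (1 - (-3/13))
S = 87 / (16/13)
S = 1131/16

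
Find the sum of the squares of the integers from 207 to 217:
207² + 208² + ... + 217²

Use ∑_{k=1}^{n} k² = n(n+1)(2n+1)/6, then subtract the first 206 terms.
∑_{k=1}^{217} k² = 217×218×435/6 = 3429685
∑_{k=1}^{206} k² = 206×207×413/6 = 2935191
∑_{k=207}^{217} k² = 3429685 - 2935191 = 494494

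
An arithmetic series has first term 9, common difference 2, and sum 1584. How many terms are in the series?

Using S = n/2 × [2a + (n-1)d]
1584 = n/2 × [2(9) + (n-1)(2)]
1584 = n/2 × [18 + 2n - 2]
3168 = n × [16 + 2n]
2n² + (16)n - 3168 = 0
Discriminant: Δ = (16)² - 4(2)(-3168) = 256 + 25344 = 25600
√Δ = 160
n = [-(16) + √Δ] / (2·2) = (-16 + 160) / 4 = 144 / 4 = 36
(The negative root is discarded since n must be a positive integer.)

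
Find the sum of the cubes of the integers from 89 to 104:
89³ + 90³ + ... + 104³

Use ∑_{k=1}^{n} k³ = [n(n+1)/2]², then subtract the first 88 terms.
∑_{k=1}^{104} k³ = [104×105/2]² = 5460² = 29811600
∑_{k=1}^{88} k³ = [88×89/2]² = 3916² = 15335056
∑_{k=89}^{104} k³ = 29811600 - 15335056 = 14476544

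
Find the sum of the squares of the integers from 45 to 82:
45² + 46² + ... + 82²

Use ∑_{k=1}^{n} k² = n(n+1)(2n+1)/6, then subtract the first 44 terms.
∑_{k=1}^{82} k² = 82×83×165/6 = 187165
∑_{k=1}^{44} k² = 44×45×89/6 = 29370
∑_{k=45}^{82} k² = 187165 - 29370 = 157795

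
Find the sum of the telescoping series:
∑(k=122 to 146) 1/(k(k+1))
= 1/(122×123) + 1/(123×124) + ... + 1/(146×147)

Partial fractions: 1/(k(k+1)) = 1/k - 1/(k+1)
The series telescopes:
= (1/122 - 1/123) + (1/123 - 1/124) + ... + (1/146 - 1/147)
= 1/122 - 1/147
= 25/17934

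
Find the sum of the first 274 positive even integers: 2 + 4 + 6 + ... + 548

Sum of first n even numbers = n(n+1)
= 274×275
= 75350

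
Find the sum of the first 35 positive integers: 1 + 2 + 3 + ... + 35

Formula: ∑k = n(n+1)/2
= 35×36/2
= 1260/2
= 630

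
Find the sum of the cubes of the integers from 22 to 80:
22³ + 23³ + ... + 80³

Use ∑_{k=1}^{n} k³ = [n(n+1)/2]², then subtract the first 21 terms.
∑_{k=1}^{80} k³ = [80×81/2]² = 3240² = 10497600
∑_{k=1}^{21} k³ = [21×22/2]² = 231² = 53361
∑_{k=22}^{80} k³ = 10497600 - 53361 = 10444239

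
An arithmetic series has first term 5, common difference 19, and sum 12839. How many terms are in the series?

Using S = n/2 × [2a + (n-1)d]
12839 = n/2 × [2(5) + (n-1)(19)]
12839 = n/2 × [10 + 19n - 19]
25678 = n × [-9 + 19n]
19n² + (-9)n - 25678 = 0
Discriminant: Δ = (-9)² - 4(19)(-25678) = 81 + 1951528 = 1951609
√Δ = 1397
n = [-(-9) + √Δ] / (2·19) = (9 + 1397) / 38 = 1406 / 38 = 37
(The negative root is discarded since n must be a positive integer.)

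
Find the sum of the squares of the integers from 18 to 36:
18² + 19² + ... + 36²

Use ∑_{k=1}^{n} k² = n(n+1)(2n+1)/6, then subtract the first 17 terms.
∑_{k=1}^{36} k² = 36×37×73/6 = 16206
∑_{k=1}^{17} k² = 17×18×35/6 = 1785
∑_{k=18}^{36} k² = 16206 - 1785 = 14421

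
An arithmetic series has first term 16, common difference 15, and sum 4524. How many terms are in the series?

Using S = n/2 × [2a + (n-1)d]
4524 = n/2 × [2(16) + (n-1)(15)]
4524 = n/2 × [32 + 15n - 15]
9048 = n × [17 + 15n]
15n² + (17)n - 9048 = 0
Discriminant: Δ = (17)² - 4(15)(-9048) = 289 + 542880 = 543169
√Δ = 737
n = [-(17) + √Δ] / (2·15) = (-17 + 737) / 30 = 720 / 30 = 24
(The negative root is discarded since n must be a positive integer.)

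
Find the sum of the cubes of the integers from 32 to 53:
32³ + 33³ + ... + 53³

Use ∑_{k=1}^{n} k³ = [n(n+1)/2]², then subtract the first 31 terms.
∑_{k=1}^{53} k³ = [53×54/2]² = 1431² = 2047761
∑_{k=1}^{31} k³ = [31×32/2]² = 496² = 246016
∑_{k=32}^{53} k³ = 2047761 - 246016 = 1801745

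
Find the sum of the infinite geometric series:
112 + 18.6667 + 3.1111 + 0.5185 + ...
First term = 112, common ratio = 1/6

For |r| < 1, S = a / (1 - r)
S = 112 / (1 - (1/6))
S = 112 / (5/6)
S = 672/5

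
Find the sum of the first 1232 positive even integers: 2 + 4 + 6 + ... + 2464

Sum of first n even numbers = n(n+1)
= 1232×1233
= 1519056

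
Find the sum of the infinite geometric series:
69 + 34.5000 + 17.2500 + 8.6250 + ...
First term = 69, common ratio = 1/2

For |r| < 1, S = a / (1 - r)
S = 69 / (1 - (1/2))
S = 69 / (1/2)
S = 138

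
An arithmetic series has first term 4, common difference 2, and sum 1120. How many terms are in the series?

Using S = n/2 × [2a + (n-1)d]
1120 = n/2 × [2(4) + (n-1)(2)]
1120 = n/2 × [8 + 2n - 2]
2240 = n × [6 + 2n]
2n² + (6)n - 2240 = 0
Discriminant: Δ = (6)² - 4(2)(-2240) = 36 + 17920 = 17956
√Δ = 134
n = [-(6) + √Δ] / (2·2) = (-6 + 134) / 4 = 128 / 4 = 32
(The negative root is discarded since n must be a positive integer.)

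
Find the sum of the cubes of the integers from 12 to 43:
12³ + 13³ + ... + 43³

Use ∑_{k=1}^{n} k³ = [n(n+1)/2]², then subtract the first 11 terms.
∑_{k=1}^{43} k³ = [43×44/2]² = 946² = 894916
∑_{k=1}^{11} k³ = [11×12/2]² = 66² = 4356
∑_{k=12}^{43} k³ = 894916 - 4356 = 890560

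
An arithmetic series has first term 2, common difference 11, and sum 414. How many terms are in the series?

Using S = n/2 × [2a + (n-1)d]
414 = n/2 × [2(2) + (n-1)(11)]
414 = n/2 × [4 + 11n - 11]
828 = n × [-7 + 11n]
11n² + (-7)n - 828 = 0
Discriminant: Δ = (-7)² - 4(11)(-828) = 49 + 36432 = 36481
√Δ = 191
n = [-(-7) + √Δ] / (2·11) = (7 + 191) / 22 = 198 / 22 = 9
(The negative root is discarded since n must be a positive integer.)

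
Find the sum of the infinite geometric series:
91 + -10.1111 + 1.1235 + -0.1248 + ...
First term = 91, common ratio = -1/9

For |r| < 1, S = a / (1 - r)
S = 91 / (1 - (-1/9))
S = 91 / (10/9)
S = 819/10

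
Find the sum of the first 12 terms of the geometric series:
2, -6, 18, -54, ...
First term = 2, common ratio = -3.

Sₙ = a(1 - rⁿ) / (1 - r)
S_12 = 2(1 - (-3)^12) / (1 - (-3))
S_12 = 2(1 - 531441) / (4)
S_12 = -265720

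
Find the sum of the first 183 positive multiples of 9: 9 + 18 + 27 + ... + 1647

Factor out 9: = 9(1 + 2 + ... + 183) = 9 × n(n+1)/2
= 9 × 183×184/2
= 9 × 16836
= 151524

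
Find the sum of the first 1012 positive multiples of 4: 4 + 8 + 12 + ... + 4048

Factor out 4: = 4(1 + 2 + ... + 1012) = 4 × n(n+1)/2
= 4 × 1012×1013/2
= 4 × 512578
= 2050312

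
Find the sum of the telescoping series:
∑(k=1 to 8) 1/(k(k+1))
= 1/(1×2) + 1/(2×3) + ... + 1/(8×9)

Partial fractions: 1/(k(k+1)) = 1/k - 1/(k+1)
The series telescopes:
= (1/1 - 1/2) + (1/2 - 1/3) + ... + (1/8 - 1/9)
= 1/1 - 1/9
= 8/9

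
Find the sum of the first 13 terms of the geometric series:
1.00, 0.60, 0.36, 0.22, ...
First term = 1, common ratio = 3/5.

Sₙ = a(1 - rⁿ) / (1 - r)
S_13 = 1(1 - (3/5)^13) / (1 - (3/5))
S_13 = 1(1 - (1594323/1220703125)) / (2/5)
S_13 = 609554401/244140625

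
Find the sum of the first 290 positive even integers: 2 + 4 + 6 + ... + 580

Sum of first n even numbers = n(n+1)
= 290×291
= 84390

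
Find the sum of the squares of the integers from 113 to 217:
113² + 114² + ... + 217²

Use ∑_{k=1}^{n} k² = n(n+1)(2n+1)/6, then subtract the first 112 terms.
∑_{k=1}^{217} k² = 217×218×435/6 = 3429685
∑_{k=1}^{112} k² = 112×113×225/6 = 474600
∑_{k=113}^{217} k² = 3429685 - 474600 = 2955085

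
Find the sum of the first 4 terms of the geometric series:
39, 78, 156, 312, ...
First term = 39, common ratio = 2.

Sₙ = a(1 - rⁿ) / (1 - r)
S_4 = 39(1 - 2^4) / (1 - 2)
S_4 = 39(1 - 16) / (-1)
S_4 = 585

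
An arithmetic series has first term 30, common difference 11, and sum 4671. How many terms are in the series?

Using S = n/2 × [2a + (n-1)d]
4671 = n/2 × [2(30) + (n-1)(11)]
4671 = n/2 × [60 + 11n - 11]
9342 = n × [49 + 11n]
11n² + (49)n - 9342 = 0
Discriminant: Δ = (49)² - 4(11)(-9342) = 2401 + 411048 = 413449
√Δ = 643
n = [-(49) + √Δ] / (2·11) = (-49 + 643) / 22 = 594 / 22 = 27
(The negative root is discarded since n must be a positive integer.)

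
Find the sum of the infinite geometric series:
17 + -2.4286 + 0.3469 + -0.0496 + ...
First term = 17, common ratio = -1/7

For |r| < 1, S = a / (1 - r)
S = 17 / (1 - (-1/7))
S = 17 / (8/7)
S = 119/8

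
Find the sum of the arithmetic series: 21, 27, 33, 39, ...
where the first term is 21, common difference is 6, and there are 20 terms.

Sₙ = n/2 × (first + last)
Last term = a + (n-1)d = 21 + (20-1)×6 = 135
S_20 = 20/2 × (21 + 135)
S_20 = 20/2 × 156 = 1560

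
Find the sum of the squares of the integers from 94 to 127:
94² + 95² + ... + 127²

Use ∑_{k=1}^{n} k² = n(n+1)(2n+1)/6, then subtract the first 93 terms.
∑_{k=1}^{127} k² = 127×128×255/6 = 690880
∑_{k=1}^{93} k² = 93×94×187/6 = 272459
∑_{k=94}^{127} k² = 690880 - 272459 = 418421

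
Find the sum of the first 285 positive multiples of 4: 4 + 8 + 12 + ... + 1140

Factor out 4: = 4(1 + 2 + ... + 285) = 4 × n(n+1)/2
= 4 × 285×286/2
= 4 × 40755
= 163020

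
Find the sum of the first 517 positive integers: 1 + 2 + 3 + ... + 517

Formula: ∑k = n(n+1)/2
= 517×518/2
= 267806/2
= 133903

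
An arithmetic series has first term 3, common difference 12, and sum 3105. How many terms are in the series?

Using S = n/2 × [2a + (n-1)d]
3105 = n/2 × [2(3) + (n-1)(12)]
3105 = n/2 × [6 + 12n - 12]
6210 = n × [-6 + 12n]
12n² + (-6)n - 6210 = 0
Discriminant: Δ = (-6)² - 4(12)(-6210) = 36 + 298080 = 298116
√Δ = 546
n = [-(-6) + √Δ] / (2·12) = (6 + 546) / 24 = 552 / 24 = 23
(The negative root is discarded since n must be a positive integer.)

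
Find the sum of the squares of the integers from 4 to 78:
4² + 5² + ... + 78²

Use ∑_{k=1}^{n} k² = n(n+1)(2n+1)/6, then subtract the first 3 terms.
∑_{k=1}^{78} k² = 78×79×157/6 = 161239
∑_{k=1}^{3} k² = 3×4×7/6 = 14
∑_{k=4}^{78} k² = 161239 - 14 = 161225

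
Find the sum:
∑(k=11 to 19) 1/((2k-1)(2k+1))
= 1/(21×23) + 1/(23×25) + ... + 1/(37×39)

Partial fractions: 1/((2k-1)(2k+1)) = (1/2)[1/(2k-1) - 1/(2k+1)]
The series telescopes:
= (1/2)[1/21 - 1/39]
= 1/91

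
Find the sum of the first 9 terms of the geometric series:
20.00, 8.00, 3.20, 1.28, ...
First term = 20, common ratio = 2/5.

Sₙ = a(1 - rⁿ) / (1 - r)
S_9 = 20(1 - (2/5)^9) / (1 - (2/5))
S_9 = 20(1 - (512/1953125)) / (3/5)
S_9 = 2603484/78125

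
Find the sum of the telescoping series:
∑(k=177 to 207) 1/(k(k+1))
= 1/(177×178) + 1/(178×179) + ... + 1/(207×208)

Partial fractions: 1/(k(k+1)) = 1/k - 1/(k+1)
The series telescopes:
= (1/177 - 1/178) + (1/178 - 1/179) + ... + (1/207 - 1/208)
= 1/177 - 1/208
= 31/36816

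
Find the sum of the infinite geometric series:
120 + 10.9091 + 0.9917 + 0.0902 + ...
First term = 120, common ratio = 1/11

For |r| < 1, S = a / (1 - r)
S = 120 / (1 - (1/11))
S = 120 / (10/11)
S = 132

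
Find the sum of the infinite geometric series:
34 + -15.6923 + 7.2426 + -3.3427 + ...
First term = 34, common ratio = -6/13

For |r| < 1, S = a / (1 - r)
S = 34 / (1 - (-6/13))
S = 34 / (19/13)
S = 442/19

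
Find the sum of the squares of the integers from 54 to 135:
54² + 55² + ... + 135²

Use ∑_{k=1}^{n} k² = n(n+1)(2n+1)/6, then subtract the first 53 terms.
∑_{k=1}^{135} k² = 135×136×271/6 = 829260
∑_{k=1}^{53} k² = 53×54×107/6 = 51039
∑_{k=54}^{135} k² = 829260 - 51039 = 778221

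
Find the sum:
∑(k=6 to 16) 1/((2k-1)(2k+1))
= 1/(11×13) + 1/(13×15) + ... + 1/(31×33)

Partial fractions: 1/((2k-1)(2k+1)) = (1/2)[1/(2k-1) - 1/(2k+1)]
The series telescopes:
= (1/2)[1/11 - 1/33]
= 1/33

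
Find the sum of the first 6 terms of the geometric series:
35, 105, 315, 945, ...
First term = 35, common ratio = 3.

Sₙ = a(1 - rⁿ) / (1 - r)
S_6 = 35(1 - 3^6) / (1 - 3)
S_6 = 35(1 - 729) / (-2)
S_6 = 12740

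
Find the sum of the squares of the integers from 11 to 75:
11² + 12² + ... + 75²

Use ∑_{k=1}^{n} k² = n(n+1)(2n+1)/6, then subtract the first 10 terms.
∑_{k=1}^{75} k² = 75×76×151/6 = 143450
∑_{k=1}^{10} k² = 10×11×21/6 = 385
∑_{k=11}^{75} k² = 143450 - 385 = 143065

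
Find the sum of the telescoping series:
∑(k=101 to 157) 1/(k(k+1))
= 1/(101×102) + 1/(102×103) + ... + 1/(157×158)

Partial fractions: 1/(k(k+1)) = 1/k - 1/(k+1)
The series telescopes:
= (1/101 - 1/102) + (1/102 - 1/103) + ... + (1/157 - 1/158)
= 1/101 - 1/158
= 57/15958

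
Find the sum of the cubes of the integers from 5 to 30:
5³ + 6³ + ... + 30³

Use ∑_{k=1}^{n} k³ = [n(n+1)/2]², then subtract the first 4 terms.
∑_{k=1}^{30} k³ = [30×31/2]² = 465² = 216225
∑_{k=1}^{4} k³ = [4×5/2]² = 10² = 100
∑_{k=5}^{30} k³ = 216225 - 100 = 216125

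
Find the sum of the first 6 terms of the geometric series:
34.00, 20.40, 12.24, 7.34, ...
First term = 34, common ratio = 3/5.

Sₙ = a(1 - rⁿ) / (1 - r)
S_6 = 34(1 - (3/5)^6) / (1 - (3/5))
S_6 = 34(1 - (729/15625)) / (2/5)
S_6 = 253232/3125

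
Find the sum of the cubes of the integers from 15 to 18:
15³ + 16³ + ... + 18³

Use ∑_{k=1}^{n} k³ = [n(n+1)/2]², then subtract the first 14 terms.
∑_{k=1}^{18} k³ = [18×19/2]² = 171² = 29241
∑_{k=1}^{14} k³ = [14×15/2]² = 105² = 11025
∑_{k=15}^{18} k³ = 29241 - 11025 = 18216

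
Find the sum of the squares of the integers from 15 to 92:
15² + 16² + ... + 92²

Use ∑_{k=1}^{n} k² = n(n+1)(2n+1)/6, then subtract the first 14 terms.
∑_{k=1}^{92} k² = 92×93×185/6 = 263810
∑_{k=1}^{14} k² = 14×15×29/6 = 1015
∑_{k=15}^{92} k² = 263810 - 1015 = 262795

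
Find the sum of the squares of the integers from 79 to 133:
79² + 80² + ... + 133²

Use ∑_{k=1}^{n} k² = n(n+1)(2n+1)/6, then subtract the first 78 terms.
∑_{k=1}^{133} k² = 133×134×267/6 = 793079
∑_{k=1}^{78} k² = 78×79×157/6 = 161239
∑_{k=79}^{133} k² = 793079 - 161239 = 631840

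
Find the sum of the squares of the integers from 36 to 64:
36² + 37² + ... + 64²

Use ∑_{k=1}^{n} k² = n(n+1)(2n+1)/6, then subtract the first 35 terms.
∑_{k=1}^{64} k² = 64×65×129/6 = 89440
∑_{k=1}^{35} k² = 35×36×71/6 = 14910
∑_{k=36}^{64} k² = 89440 - 14910 = 74530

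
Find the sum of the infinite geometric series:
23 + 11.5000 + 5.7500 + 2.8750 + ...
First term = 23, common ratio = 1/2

For |r| < 1, S = a / (1 - r)
S = 23 / (1 - (1/2))
S = 23 / (1/2)
S = 46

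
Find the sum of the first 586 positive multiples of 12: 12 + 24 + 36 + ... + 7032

Factor out 12: = 12(1 + 2 + ... + 586) = 12 × n(n+1)/2
= 12 × 586×587/2
= 12 × 171991
= 2063892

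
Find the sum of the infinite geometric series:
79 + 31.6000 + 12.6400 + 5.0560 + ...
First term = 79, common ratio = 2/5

For |r| < 1, S = a / (1 - r)
S = 79 / (1 - (2/5))
S = 79 / (3/5)
S = 395/3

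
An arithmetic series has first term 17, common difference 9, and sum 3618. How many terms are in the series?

Using S = n/2 × [2a + (n-1)d]
3618 = n/2 × [2(17) + (n-1)(9)]
3618 = n/2 × [34 + 9n - 9]
7236 = n × [25 + 9n]
9n² + (25)n - 7236 = 0
Discriminant: Δ = (25)² - 4(9)(-7236) = 625 + 260496 = 261121
√Δ = 511
n = [-(25) + √Δ] / (2·9) = (-25 + 511) / 18 = 486 / 18 = 27
(The negative root is discarded since n must be a positive integer.)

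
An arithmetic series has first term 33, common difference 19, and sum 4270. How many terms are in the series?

Using S = n/2 × [2a + (n-1)d]
4270 = n/2 × [2(33) + (n-1)(19)]
4270 = n/2 × [66 + 19n - 19]
8540 = n × [47 + 19n]
19n² + (47)n - 8540 = 0
Discriminant: Δ = (47)² - 4(19)(-8540) = 2209 + 649040 = 651249
√Δ = 807
n = [-(47) + √Δ] / (2·19) = (-47 + 807) / 38 = 760 / 38 = 20
(The negative root is discarded since n must be a positive integer.)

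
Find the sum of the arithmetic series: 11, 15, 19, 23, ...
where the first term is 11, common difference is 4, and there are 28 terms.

Sₙ = n/2 × (first + last)
Last term = a + (n-1)d = 11 + (28-1)×4 = 119
S_28 = 28/2 × (11 + 119)
S_28 = 28/2 × 130 = 1820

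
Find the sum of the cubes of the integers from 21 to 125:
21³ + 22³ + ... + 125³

Use ∑_{k=1}^{n} k³ = [n(n+1)/2]², then subtract the first 20 terms.
∑_{k=1}^{125} k³ = [125×126/2]² = 7875² = 62015625
∑_{k=1}^{20} k³ = [20×21/2]² = 210² = 44100
∑_{k=21}^{125} k³ = 62015625 - 44100 = 61971525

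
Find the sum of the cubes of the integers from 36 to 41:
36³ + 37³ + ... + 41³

Use ∑_{k=1}^{n} k³ = [n(n+1)/2]², then subtract the first 35 terms.
∑_{k=1}^{41} k³ = [41×42/2]² = 861² = 741321
∑_{k=1}^{35} k³ = [35×36/2]² = 630² = 396900
∑_{k=36}^{41} k³ = 741321 - 396900 = 344421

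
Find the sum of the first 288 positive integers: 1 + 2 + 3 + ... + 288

Formula: ∑k = n(n+1)/2
= 288×289/2
= 83232/2
= 41616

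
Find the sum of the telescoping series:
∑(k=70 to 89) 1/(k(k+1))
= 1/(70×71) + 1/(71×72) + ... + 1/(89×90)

Partial fractions: 1/(k(k+1)) = 1/k - 1/(k+1)
The series telescopes:
= (1/70 - 1/71) + (1/71 - 1/72) + ... + (1/89 - 1/90)
= 1/70 - 1/90
= 1/315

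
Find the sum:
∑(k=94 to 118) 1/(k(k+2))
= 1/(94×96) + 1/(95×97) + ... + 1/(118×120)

Partial fractions: 1/(k(k+2)) = (1/2)[1/k - 1/(k+2)]
Telescoping leaves the first two and last two terms:
= (1/2)[1/94 + 1/95 - 1/119 - 1/120]
= 11293/5100816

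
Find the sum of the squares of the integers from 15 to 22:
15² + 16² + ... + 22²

Use ∑_{k=1}^{n} k² = n(n+1)(2n+1)/6, then subtract the first 14 terms.
∑_{k=1}^{22} k² = 22×23×45/6 = 3795
∑_{k=1}^{14} k² = 14×15×29/6 = 1015
∑_{k=15}^{22} k² = 3795 - 1015 = 2780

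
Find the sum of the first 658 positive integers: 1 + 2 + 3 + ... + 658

Formula: ∑k = n(n+1)/2
= 658×659/2
= 433622/2
= 216811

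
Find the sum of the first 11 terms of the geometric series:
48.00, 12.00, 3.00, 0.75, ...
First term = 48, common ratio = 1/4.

Sₙ = a(1 - rⁿ) / (1 - r)
S_11 = 48(1 - (1/4)^11) / (1 - (1/4))
S_11 = 48(1 - (1/4194304)) / (3/4)
S_11 = 4194303/65536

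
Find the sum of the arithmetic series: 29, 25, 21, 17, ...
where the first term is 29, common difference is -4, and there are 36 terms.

Sₙ = n/2 × (first + last)
Last term = a + (n-1)d = 29 + (36-1)×(-4) = -111
S_36 = 36/2 × (29 + (-111))
S_36 = 36/2 × (-82) = -1476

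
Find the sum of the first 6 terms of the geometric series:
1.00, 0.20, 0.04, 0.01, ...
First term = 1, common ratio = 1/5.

Sₙ = a(1 - rⁿ) / (1 - r)
S_6 = 1(1 - (1/5)^6) / (1 - (1/5))
S_6 = 1(1 - (1/15625)) / (4/5)
S_6 = 3906/3125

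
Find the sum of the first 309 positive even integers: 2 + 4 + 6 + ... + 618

Sum of first n even numbers = n(n+1)
= 309×310
= 95790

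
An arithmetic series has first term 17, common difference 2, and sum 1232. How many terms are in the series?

Using S = n/2 × [2a + (n-1)d]
1232 = n/2 × [2(17) + (n-1)(2)]
1232 = n/2 × [34 + 2n - 2]
2464 = n × [32 + 2n]
2n² + (32)n - 2464 = 0
Discriminant: Δ = (32)² - 4(2)(-2464) = 1024 + 19712 = 20736
√Δ = 144
n = [-(32) + √Δ] / (2·2) = (-32 + 144) / 4 = 112 / 4 = 28
(The negative root is discarded since n must be a positive integer.)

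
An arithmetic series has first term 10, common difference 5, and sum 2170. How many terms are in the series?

Using S = n/2 × [2a + (n-1)d]
2170 = n/2 × [2(10) + (n-1)(5)]
2170 = n/2 × [20 + 5n - 5]
4340 = n × [15 + 5n]
5n² + (15)n - 4340 = 0
Discriminant: Δ = (15)² - 4(5)(-4340) = 225 + 86800 = 87025
√Δ = 295
n = [-(15) + √Δ] / (2·5) = (-15 + 295) / 10 = 280 / 10 = 28
(The negative root is discarded since n must be a positive integer.)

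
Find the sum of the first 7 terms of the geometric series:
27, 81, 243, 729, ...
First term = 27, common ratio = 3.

Sₙ = a(1 - rⁿ) / (1 - r)
S_7 = 27(1 - 3^7) / (1 - 3)
S_7 = 27(1 - 2187) / (-2)
S_7 = 29511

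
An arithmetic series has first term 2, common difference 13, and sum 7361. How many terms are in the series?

Using S = n/2 × [2a + (n-1)d]
7361 = n/2 × [2(2) + (n-1)(13)]
7361 = n/2 × [4 + 13n - 13]
14722 = n × [-9 + 13n]
13n² + (-9)n - 14722 = 0
Discriminant: Δ = (-9)² - 4(13)(-14722) = 81 + 765544 = 765625
√Δ = 875
n = [-(-9) + √Δ] / (2·13) = (9 + 875) / 26 = 884 / 26 = 34
(The negative root is discarded since n must be a positive integer.)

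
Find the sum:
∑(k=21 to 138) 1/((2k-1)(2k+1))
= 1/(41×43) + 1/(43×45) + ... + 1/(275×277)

Partial fractions: 1/((2k-1)(2k+1)) = (1/2)[1/(2k-1) - 1/(2k+1)]
The series telescopes:
= (1/2)[1/41 - 1/277]
= 118/11357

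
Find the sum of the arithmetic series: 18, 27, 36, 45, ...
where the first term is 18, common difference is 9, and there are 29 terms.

Sₙ = n/2 × (first + last)
Last term = a + (n-1)d = 18 + (29-1)×9 = 270
S_29 = 29/2 × (18 + 270)
S_29 = 29/2 × 288 = 4176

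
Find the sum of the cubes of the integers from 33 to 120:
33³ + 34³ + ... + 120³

Use ∑_{k=1}^{n} k³ = [n(n+1)/2]², then subtract the first 32 terms.
∑_{k=1}^{120} k³ = [120×121/2]² = 7260² = 52707600
∑_{k=1}^{32} k³ = [32×33/2]² = 528² = 278784
∑_{k=33}^{120} k³ = 52707600 - 278784 = 52428816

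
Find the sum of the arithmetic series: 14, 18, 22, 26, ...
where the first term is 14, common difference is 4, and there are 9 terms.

Sₙ = n/2 × (first + last)
Last term = a + (n-1)d = 14 + (9-1)×4 = 46
S_9 = 9/2 × (14 + 46)
S_9 = 9/2 × 60 = 270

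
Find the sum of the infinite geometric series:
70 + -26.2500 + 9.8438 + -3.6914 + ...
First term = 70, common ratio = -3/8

For |r| < 1, S = a / (1 - r)
S = 70 / (1 - (-3/8))
S = 70 / (11/8)
S = 560/11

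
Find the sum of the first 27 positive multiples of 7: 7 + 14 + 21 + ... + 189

Factor out 7: = 7(1 + 2 + ... + 27) = 7 × n(n+1)/2
= 7 × 27×28/2
= 7 × 378
= 2646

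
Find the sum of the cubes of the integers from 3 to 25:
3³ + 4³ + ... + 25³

Use ∑_{k=1}^{n} k³ = [n(n+1)/2]², then subtract the first 2 terms.
∑_{k=1}^{25} k³ = [25×26/2]² = 325² = 105625
∑_{k=1}^{2} k³ = [2×3/2]² = 3² = 9
∑_{k=3}^{25} k³ = 105625 - 9 = 105616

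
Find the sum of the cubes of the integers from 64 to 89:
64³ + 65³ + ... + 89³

Use ∑_{k=1}^{n} k³ = [n(n+1)/2]², then subtract the first 63 terms.
∑_{k=1}^{89} k³ = [89×90/2]² = 4005² = 16040025
∑_{k=1}^{63} k³ = [63×64/2]² = 2016² = 4064256
∑_{k=64}^{89} k³ = 16040025 - 4064256 = 11975769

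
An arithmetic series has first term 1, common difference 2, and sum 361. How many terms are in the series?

Using S = n/2 × [2a + (n-1)d]
361 = n/2 × [2(1) + (n-1)(2)]
361 = n/2 × [2 + 2n - 2]
722 = n × [0 + 2n]
2n² + (0)n - 722 = 0
Discriminant: Δ = (0)² - 4(2)(-722) = 0 + 5776 = 5776
√Δ = 76
n = [-(0) + √Δ] / (2·2) = (0 + 76) / 4 = 76 / 4 = 19
(The negative root is discarded since n must be a positive integer.)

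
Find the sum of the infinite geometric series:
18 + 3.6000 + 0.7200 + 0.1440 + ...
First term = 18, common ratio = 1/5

For |r| < 1, S = a / (1 - r)
S = 18 / (1 - (1/5))
S = 18 / (4/5)
S = 45/2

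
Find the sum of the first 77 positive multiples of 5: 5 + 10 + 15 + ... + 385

Factor out 5: = 5(1 + 2 + ... + 77) = 5 × n(n+1)/2
= 5 × 77×78/2
= 5 × 3003
= 15015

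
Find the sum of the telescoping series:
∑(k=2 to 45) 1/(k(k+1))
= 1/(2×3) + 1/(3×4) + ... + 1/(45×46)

Partial fractions: 1/(k(k+1)) = 1/k - 1/(k+1)
The series telescopes:
= (1/2 - 1/3) + (1/3 - 1/4) + ... + (1/45 - 1/46)
= 1/2 - 1/46
= 11/23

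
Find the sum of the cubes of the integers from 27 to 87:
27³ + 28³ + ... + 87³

Use ∑_{k=1}^{n} k³ = [n(n+1)/2]², then subtract the first 26 terms.
∑_{k=1}^{87} k³ = [87×88/2]² = 3828² = 14653584
∑_{k=1}^{26} k³ = [26×27/2]² = 351² = 123201
∑_{k=27}^{87} k³ = 14653584 - 123201 = 14530383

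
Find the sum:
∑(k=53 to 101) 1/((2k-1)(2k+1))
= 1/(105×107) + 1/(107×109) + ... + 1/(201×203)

Partial fractions: 1/((2k-1)(2k+1)) = (1/2)[1/(2k-1) - 1/(2k+1)]
The series telescopes:
= (1/2)[1/105 - 1/203]
= 1/435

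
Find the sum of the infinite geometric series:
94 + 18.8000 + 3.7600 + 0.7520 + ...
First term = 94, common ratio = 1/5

For |r| < 1, S = a / (1 - r)
S = 94 / (1 - (1/5))
S = 94 / (4/5)
S = 235/2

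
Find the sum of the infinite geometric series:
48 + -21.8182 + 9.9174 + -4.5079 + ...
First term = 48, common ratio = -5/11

For |r| < 1, S = a / (1 - r)
S = 48 / (1 - (-5/11))
S = 48 / (16/11)
S = 33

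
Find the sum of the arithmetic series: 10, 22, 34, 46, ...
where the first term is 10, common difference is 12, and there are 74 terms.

Sₙ = n/2 × (first + last)
Last term = a + (n-1)d = 10 + (74-1)×12 = 886
S_74 = 74/2 × (10 + 886)
S_74 = 74/2 × 896 = 33152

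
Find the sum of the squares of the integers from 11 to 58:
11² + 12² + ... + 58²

Use ∑_{k=1}^{n} k² = n(n+1)(2n+1)/6, then subtract the first 10 terms.
∑_{k=1}^{58} k² = 58×59×117/6 = 66729
∑_{k=1}^{10} k² = 10×11×21/6 = 385
∑_{k=11}^{58} k² = 66729 - 385 = 66344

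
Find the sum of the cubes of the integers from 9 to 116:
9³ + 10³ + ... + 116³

Use ∑_{k=1}^{n} k³ = [n(n+1)/2]², then subtract the first 8 terms.
∑_{k=1}^{116} k³ = [116×117/2]² = 6786² = 46049796
∑_{k=1}^{8} k³ = [8×9/2]² = 36² = 1296
∑_{k=9}^{116} k³ = 46049796 - 1296 = 46048500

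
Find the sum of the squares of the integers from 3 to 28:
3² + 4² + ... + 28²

Use ∑_{k=1}^{n} k² = n(n+1)(2n+1)/6, then subtract the first 2 terms.
∑_{k=1}^{28} k² = 28×29×57/6 = 7714
∑_{k=1}^{2} k² = 2×3×5/6 = 5
∑_{k=3}^{28} k² = 7714 - 5 = 7709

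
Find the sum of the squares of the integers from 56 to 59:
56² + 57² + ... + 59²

Use ∑_{k=1}^{n} k² = n(n+1)(2n+1)/6, then subtract the first 55 terms.
∑_{k=1}^{59} k² = 59×60×119/6 = 70210
∑_{k=1}^{55} k² = 55×56×111/6 = 56980
∑_{k=56}^{59} k² = 70210 - 56980 = 13230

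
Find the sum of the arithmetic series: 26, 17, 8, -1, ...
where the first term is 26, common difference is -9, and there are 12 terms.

Sₙ = n/2 × (first + last)
Last term = a + (n-1)d = 26 + (12-1)×(-9) = -73
S_12 = 12/2 × (26 + (-73))
S_12 = 12/2 × (-47) = -282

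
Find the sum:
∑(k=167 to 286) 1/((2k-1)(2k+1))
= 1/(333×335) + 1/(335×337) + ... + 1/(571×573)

Partial fractions: 1/((2k-1)(2k+1)) = (1/2)[1/(2k-1) - 1/(2k+1)]
The series telescopes:
= (1/2)[1/333 - 1/573]
= 40/63603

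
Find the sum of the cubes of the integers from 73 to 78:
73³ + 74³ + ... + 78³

Use ∑_{k=1}^{n} k³ = [n(n+1)/2]², then subtract the first 72 terms.
∑_{k=1}^{78} k³ = [78×79/2]² = 3081² = 9492561
∑_{k=1}^{72} k³ = [72×73/2]² = 2628² = 6906384
∑_{k=73}^{78} k³ = 9492561 - 6906384 = 2586177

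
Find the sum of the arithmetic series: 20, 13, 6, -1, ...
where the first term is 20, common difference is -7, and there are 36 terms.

Sₙ = n/2 × (first + last)
Last term = a + (n-1)d = 20 + (36-1)×(-7) = -225
S_36 = 36/2 × (20 + (-225))
S_36 = 36/2 × (-205) = -3690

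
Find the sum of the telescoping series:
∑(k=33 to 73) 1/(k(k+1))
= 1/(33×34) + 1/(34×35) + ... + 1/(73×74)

Partial fractions: 1/(k(k+1)) = 1/k - 1/(k+1)
The series telescopes:
= (1/33 - 1/34) + (1/34 - 1/35) + ... + (1/73 - 1/74)
= 1/33 - 1/74
= 41/2442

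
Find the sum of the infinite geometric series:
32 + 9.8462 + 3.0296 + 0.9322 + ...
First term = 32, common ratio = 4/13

For |r| < 1, S = a / (1 - r)
S = 32 / (1 - (4/13))
S = 32 / (9/13)
S = 416/9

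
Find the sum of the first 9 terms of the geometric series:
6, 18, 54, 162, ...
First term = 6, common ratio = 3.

Sₙ = a(1 - rⁿ) / (1 - r)
S_9 = 6(1 - 3^9) / (1 - 3)
S_9 = 6(1 - 19683) / (-2)
S_9 = 59046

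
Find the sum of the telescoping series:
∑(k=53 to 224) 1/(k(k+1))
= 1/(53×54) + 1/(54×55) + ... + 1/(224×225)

Partial fractions: 1/(k(k+1)) = 1/k - 1/(k+1)
The series telescopes:
= (1/53 - 1/54) + (1/54 - 1/55) + ... + (1/224 - 1/225)
= 1/53 - 1/225
= 172/11925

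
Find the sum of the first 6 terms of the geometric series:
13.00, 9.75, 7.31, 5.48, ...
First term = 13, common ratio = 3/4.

Sₙ = a(1 - rⁿ) / (1 - r)
S_6 = 13(1 - (3/4)^6) / (1 - (3/4))
S_6 = 13(1 - (729/4096)) / (1/4)
S_6 = 43771/1024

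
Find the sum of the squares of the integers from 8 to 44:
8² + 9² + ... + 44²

Use ∑_{k=1}^{n} k² = n(n+1)(2n+1)/6, then subtract the first 7 terms.
∑_{k=1}^{44} k² = 44×45×89/6 = 29370
∑_{k=1}^{7} k² = 7×8×15/6 = 140
∑_{k=8}^{44} k² = 29370 - 140 = 29230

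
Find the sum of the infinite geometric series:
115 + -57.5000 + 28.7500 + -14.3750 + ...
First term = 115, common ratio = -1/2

For |r| < 1, S = a / (1 - r)
S = 115 / (1 - (-1/2))
S = 115 / (3/2)
S = 230/3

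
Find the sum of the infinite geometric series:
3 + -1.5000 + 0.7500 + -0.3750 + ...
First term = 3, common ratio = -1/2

For |r| < 1, S = a / (1 - r)
S = 3 / (1 - (-1/2))
S = 3 / (3/2)
S = 2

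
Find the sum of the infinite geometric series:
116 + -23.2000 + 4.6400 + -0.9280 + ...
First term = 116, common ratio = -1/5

For |r| < 1, S = a / (1 - r)
S = 116 / (1 - (-1/5))
S = 116 / (6/5)
S = 290/3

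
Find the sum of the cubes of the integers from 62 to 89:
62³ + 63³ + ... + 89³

Use ∑_{k=1}^{n} k³ = [n(n+1)/2]², then subtract the first 61 terms.
∑_{k=1}^{89} k³ = [89×90/2]² = 4005² = 16040025
∑_{k=1}^{61} k³ = [61×62/2]² = 1891² = 3575881
∑_{k=62}^{89} k³ = 16040025 - 3575881 = 12464144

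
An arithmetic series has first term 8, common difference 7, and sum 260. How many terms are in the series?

Using S = n/2 × [2a + (n-1)d]
260 = n/2 × [2(8) + (n-1)(7)]
260 = n/2 × [16 + 7n - 7]
520 = n × [9 + 7n]
7n² + (9)n - 520 = 0
Discriminant: Δ = (9)² - 4(7)(-520) = 81 + 14560 = 14641
√Δ = 121
n = [-(9) + √Δ] / (2·7) = (-9 + 121) / 14 = 112 / 14 = 8
(The negative root is discarded since n must be a positive integer.)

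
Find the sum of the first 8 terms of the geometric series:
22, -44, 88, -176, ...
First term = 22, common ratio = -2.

Sₙ = a(1 - rⁿ) / (1 - r)
S_8 = 22(1 - (-2)^8) / (1 - (-2))
S_8 = 22(1 - 256) / (3)
S_8 = -1870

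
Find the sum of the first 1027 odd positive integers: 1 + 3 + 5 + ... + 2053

Sum of first n odd numbers = n²
= 1027²
= 1054729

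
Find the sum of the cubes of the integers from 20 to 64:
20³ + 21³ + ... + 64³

Use ∑_{k=1}^{n} k³ = [n(n+1)/2]², then subtract the first 19 terms.
∑_{k=1}^{64} k³ = [64×65/2]² = 2080² = 4326400
∑_{k=1}^{19} k³ = [19×20/2]² = 190² = 36100
∑_{k=20}^{64} k³ = 4326400 - 36100 = 4290300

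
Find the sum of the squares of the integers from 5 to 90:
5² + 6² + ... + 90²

Use ∑_{k=1}^{n} k² = n(n+1)(2n+1)/6, then subtract the first 4 terms.
∑_{k=1}^{90} k² = 90×91×181/6 = 247065
∑_{k=1}^{4} k² = 4×5×9/6 = 30
∑_{k=5}^{90} k² = 247065 - 30 = 247035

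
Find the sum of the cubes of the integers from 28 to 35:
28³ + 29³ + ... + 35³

Use ∑_{k=1}^{n} k³ = [n(n+1)/2]², then subtract the first 27 terms.
∑_{k=1}^{35} k³ = [35×36/2]² = 630² = 396900
∑_{k=1}^{27} k³ = [27×28/2]² = 378² = 142884
∑_{k=28}^{35} k³ = 396900 - 142884 = 254016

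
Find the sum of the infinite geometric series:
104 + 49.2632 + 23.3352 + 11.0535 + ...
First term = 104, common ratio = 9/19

For |r| < 1, S = a / (1 - r)
S = 104 / (1 - (9/19))
S = 104 / (10/19)
S = 988/5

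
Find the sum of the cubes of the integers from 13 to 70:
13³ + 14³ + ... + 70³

Use ∑_{k=1}^{n} k³ = [n(n+1)/2]², then subtract the first 12 terms.
∑_{k=1}^{70} k³ = [70×71/2]² = 2485² = 6175225
∑_{k=1}^{12} k³ = [12×13/2]² = 78² = 6084
∑_{k=13}^{70} k³ = 6175225 - 6084 = 6169141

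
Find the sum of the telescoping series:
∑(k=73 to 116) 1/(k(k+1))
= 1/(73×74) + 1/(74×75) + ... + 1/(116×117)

Partial fractions: 1/(k(k+1)) = 1/k - 1/(k+1)
The series telescopes:
= (1/73 - 1/74) + (1/74 - 1/75) + ... + (1/116 - 1/117)
= 1/73 - 1/117
= 44/8541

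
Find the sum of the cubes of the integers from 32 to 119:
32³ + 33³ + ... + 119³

Use ∑_{k=1}^{n} k³ = [n(n+1)/2]², then subtract the first 31 terms.
∑_{k=1}^{119} k³ = [119×120/2]² = 7140² = 50979600
∑_{k=1}^{31} k³ = [31×32/2]² = 496² = 246016
∑_{k=32}^{119} k³ = 50979600 - 246016 = 50733584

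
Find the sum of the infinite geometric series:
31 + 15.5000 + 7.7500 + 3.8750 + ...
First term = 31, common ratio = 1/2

For |r| < 1, S = a / (1 - r)
S = 31 / (1 - (1/2))
S = 31 / (1/2)
S = 62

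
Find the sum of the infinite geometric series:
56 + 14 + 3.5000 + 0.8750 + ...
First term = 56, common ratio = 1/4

For |r| < 1, S = a / (1 - r)
S = 56 / (1 - (1/4))
S = 56 / (3/4)
S = 224/3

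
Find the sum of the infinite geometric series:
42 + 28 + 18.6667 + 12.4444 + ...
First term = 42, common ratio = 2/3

For |r| < 1, S = a / (1 - r)
S = 42 / (1 - (2/3))
S = 42 / (1/3)
S = 126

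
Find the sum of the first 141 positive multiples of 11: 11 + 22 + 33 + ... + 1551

Factor out 11: = 11(1 + 2 + ... + 141) = 11 × n(n+1)/2
= 11 × 141×142/2
= 11 × 10011
= 110121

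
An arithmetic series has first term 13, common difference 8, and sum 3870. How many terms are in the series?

Using S = n/2 × [2a + (n-1)d]
3870 = n/2 × [2(13) + (n-1)(8)]
3870 = n/2 × [26 + 8n - 8]
7740 = n × [18 + 8n]
8n² + (18)n - 7740 = 0
Discriminant: Δ = (18)² - 4(8)(-7740) = 324 + 247680 = 248004
√Δ = 498
n = [-(18) + √Δ] / (2·8) = (-18 + 498) / 16 = 480 / 16 = 30
(The negative root is discarded since n must be a positive integer.)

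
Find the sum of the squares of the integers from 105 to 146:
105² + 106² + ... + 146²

Use ∑_{k=1}^{n} k² = n(n+1)(2n+1)/6, then subtract the first 104 terms.
∑_{k=1}^{146} k² = 146×147×293/6 = 1048061
∑_{k=1}^{104} k² = 104×105×209/6 = 380380
∑_{k=105}^{146} k² = 1048061 - 380380 = 667681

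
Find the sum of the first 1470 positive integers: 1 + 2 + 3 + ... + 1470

Formula: ∑k = n(n+1)/2
= 1470×1471/2
= 2162370/2
= 1081185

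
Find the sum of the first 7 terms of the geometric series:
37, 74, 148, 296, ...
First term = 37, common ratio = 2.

Sₙ = a(1 - rⁿ) / (1 - r)
S_7 = 37(1 - 2^7) / (1 - 2)
S_7 = 37(1 - 128) / (-1)
S_7 = 4699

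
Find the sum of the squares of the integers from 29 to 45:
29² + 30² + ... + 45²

Use ∑_{k=1}^{n} k² = n(n+1)(2n+1)/6, then subtract the first 28 terms.
∑_{k=1}^{45} k² = 45×46×91/6 = 31395
∑_{k=1}^{28} k² = 28×29×57/6 = 7714
∑_{k=29}^{45} k² = 31395 - 7714 = 23681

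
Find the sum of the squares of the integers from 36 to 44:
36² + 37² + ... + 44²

Use ∑_{k=1}^{n} k² = n(n+1)(2n+1)/6, then subtract the first 35 terms.
∑_{k=1}^{44} k² = 44×45×89/6 = 29370
∑_{k=1}^{35} k² = 35×36×71/6 = 14910
∑_{k=36}^{44} k² = 29370 - 14910 = 14460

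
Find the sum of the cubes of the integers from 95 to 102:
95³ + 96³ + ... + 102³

Use ∑_{k=1}^{n} k³ = [n(n+1)/2]², then subtract the first 94 terms.
∑_{k=1}^{102} k³ = [102×103/2]² = 5253² = 27594009
∑_{k=1}^{94} k³ = [94×95/2]² = 4465² = 19936225
∑_{k=95}^{102} k³ = 27594009 - 19936225 = 7657784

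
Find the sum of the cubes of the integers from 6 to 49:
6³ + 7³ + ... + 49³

Use ∑_{k=1}^{n} k³ = [n(n+1)/2]², then subtract the first 5 terms.
∑_{k=1}^{49} k³ = [49×50/2]² = 1225² = 1500625
∑_{k=1}^{5} k³ = [5×6/2]² = 15² = 225
∑_{k=6}^{49} k³ = 1500625 - 225 = 1500400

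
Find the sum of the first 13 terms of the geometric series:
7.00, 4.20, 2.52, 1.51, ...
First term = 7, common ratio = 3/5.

Sₙ = a(1 - rⁿ) / (1 - r)
S_13 = 7(1 - (3/5)^13) / (1 - (3/5))
S_13 = 7(1 - (1594323/1220703125)) / (2/5)
S_13 = 4266880807/244140625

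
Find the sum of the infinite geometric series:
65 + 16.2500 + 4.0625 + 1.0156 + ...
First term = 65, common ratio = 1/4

For |r| < 1, S = a / (1 - r)
S = 65 / (1 - (1/4))
S = 65 / (3/4)
S = 260/3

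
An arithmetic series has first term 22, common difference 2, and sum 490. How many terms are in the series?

Using S = n/2 × [2a + (n-1)d]
490 = n/2 × [2(22) + (n-1)(2)]
490 = n/2 × [44 + 2n - 2]
980 = n × [42 + 2n]
2n² + (42)n - 980 = 0
Discriminant: Δ = (42)² - 4(2)(-980) = 1764 + 7840 = 9604
√Δ = 98
n = [-(42) + √Δ] / (2·2) = (-42 + 98) / 4 = 56 / 4 = 14
(The negative root is discarded since n must be a positive integer.)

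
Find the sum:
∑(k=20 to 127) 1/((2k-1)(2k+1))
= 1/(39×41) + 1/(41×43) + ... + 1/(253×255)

Partial fractions: 1/((2k-1)(2k+1)) = (1/2)[1/(2k-1) - 1/(2k+1)]
The series telescopes:
= (1/2)[1/39 - 1/255]
= 12/1105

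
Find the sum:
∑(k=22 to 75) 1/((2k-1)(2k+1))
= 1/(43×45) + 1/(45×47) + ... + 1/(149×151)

Partial fractions: 1/((2k-1)(2k+1)) = (1/2)[1/(2k-1) - 1/(2k+1)]
The series telescopes:
= (1/2)[1/43 - 1/151]
= 54/6493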